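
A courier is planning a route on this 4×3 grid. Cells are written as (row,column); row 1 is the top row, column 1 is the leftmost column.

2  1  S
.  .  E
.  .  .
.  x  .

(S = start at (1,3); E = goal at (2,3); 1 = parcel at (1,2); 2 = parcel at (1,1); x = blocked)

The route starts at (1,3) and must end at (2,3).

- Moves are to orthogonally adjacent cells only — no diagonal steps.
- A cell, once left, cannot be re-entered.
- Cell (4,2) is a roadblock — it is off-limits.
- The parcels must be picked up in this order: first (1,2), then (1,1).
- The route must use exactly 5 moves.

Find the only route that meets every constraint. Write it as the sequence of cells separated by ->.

The waypoints must appear in the order (1,2), (1,1), with no cell reused.
Route from (1,3): left 2 to (1,1), down 1 to (2,1), right 2 to (2,3) — 5 moves in all.
Check: order respected (1 at step 1, 2 at step 2); 5 moves as required.

(1,3) -> (1,2) -> (1,1) -> (2,1) -> (2,2) -> (2,3)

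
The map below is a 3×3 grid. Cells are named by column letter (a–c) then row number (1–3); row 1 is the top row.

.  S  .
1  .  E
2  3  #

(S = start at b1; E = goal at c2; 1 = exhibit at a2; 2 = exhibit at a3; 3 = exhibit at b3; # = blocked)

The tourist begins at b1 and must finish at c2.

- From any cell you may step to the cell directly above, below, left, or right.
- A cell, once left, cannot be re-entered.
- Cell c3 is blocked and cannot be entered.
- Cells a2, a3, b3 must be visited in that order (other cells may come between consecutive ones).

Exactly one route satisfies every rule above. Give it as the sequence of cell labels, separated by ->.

The waypoints must appear in the order a2, a3, b3, with no cell reused.
Route from b1: left to a1, 2× down (reaching a3), right to b3, up to b2, right to c2 — 6 moves in all.
Check: order respected (1 at step 2, 2 at step 3, 3 at step 4).

b1 -> a1 -> a2 -> a3 -> b3 -> b2 -> c2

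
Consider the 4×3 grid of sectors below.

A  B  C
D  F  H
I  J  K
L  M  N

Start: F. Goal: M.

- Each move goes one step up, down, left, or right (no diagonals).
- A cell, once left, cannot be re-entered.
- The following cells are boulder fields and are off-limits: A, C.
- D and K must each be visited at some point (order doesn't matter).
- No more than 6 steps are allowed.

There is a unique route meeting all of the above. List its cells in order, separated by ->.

F -> D -> I -> J -> K -> N -> M

The 6-move cap with required stops at D, K leaves no slack for detours.
Route from F: left to D, down to I, 2× right (reaching K), down to N, left to M — 6 moves in all.
Check: all required cells visited; 6 ≤ 6 moves.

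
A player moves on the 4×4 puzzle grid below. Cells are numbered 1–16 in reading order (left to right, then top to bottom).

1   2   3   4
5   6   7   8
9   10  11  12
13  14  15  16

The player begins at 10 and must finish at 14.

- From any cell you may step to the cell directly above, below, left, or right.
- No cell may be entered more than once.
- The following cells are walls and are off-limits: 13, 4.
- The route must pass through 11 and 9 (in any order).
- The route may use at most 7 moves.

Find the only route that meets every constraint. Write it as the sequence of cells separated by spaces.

The budget equals the shortest possible length, so every move has to be on a shortest route through the required cells.
Route from 10: left to 9, up to 5, 2× right (reaching 7), 2× down (reaching 15), left to 14 — 7 moves in all.
Check: all required cells visited; 7 ≤ 7 moves.

10 9 5 6 7 11 15 14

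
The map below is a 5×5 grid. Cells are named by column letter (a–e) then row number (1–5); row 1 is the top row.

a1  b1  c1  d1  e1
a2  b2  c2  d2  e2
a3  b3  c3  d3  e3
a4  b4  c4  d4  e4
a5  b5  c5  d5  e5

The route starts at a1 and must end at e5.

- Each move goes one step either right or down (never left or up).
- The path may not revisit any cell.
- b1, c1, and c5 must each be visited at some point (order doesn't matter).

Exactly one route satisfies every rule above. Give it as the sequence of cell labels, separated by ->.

Moves only go right or down, so the column and row indices never decrease.
Route from a1: 2× right (reaching c1), 4× down (reaching c5), 2× right (reaching e5) — 8 moves in all.
Check: all required cells visited.

a1 -> b1 -> c1 -> c2 -> c3 -> c4 -> c5 -> d5 -> e5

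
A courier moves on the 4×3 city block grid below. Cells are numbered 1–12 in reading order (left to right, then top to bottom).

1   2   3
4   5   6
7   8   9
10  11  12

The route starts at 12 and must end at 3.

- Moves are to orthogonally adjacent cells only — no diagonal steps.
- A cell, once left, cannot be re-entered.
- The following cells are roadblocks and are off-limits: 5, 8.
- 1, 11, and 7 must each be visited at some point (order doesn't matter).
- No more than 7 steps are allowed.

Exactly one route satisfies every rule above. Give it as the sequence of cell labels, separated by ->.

The budget equals the shortest possible length, so every move has to be on a shortest route through the required cells.
Route from 12: 2× left (reaching 10), 3× up (reaching 1), 2× right (reaching 3) — 7 moves in all.
Check: all required cells visited; 7 ≤ 7 moves.

12 -> 11 -> 10 -> 7 -> 4 -> 1 -> 2 -> 3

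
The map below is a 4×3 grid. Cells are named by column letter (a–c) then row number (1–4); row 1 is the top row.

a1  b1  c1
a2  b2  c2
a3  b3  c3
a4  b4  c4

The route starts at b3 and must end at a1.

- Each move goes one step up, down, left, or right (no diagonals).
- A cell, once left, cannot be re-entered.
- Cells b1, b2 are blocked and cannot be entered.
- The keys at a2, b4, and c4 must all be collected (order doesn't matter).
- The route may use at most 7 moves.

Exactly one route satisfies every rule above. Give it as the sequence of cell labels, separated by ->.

The 7-move cap with required stops at a2, b4, c4 leaves no slack for detours.
Route from b3: right 1 to c3, down 1 to c4, left 2 to a4, up 3 to a1 — 7 moves in all.
Check: all required cells visited; 7 ≤ 7 moves.

b3 -> c3 -> c4 -> b4 -> a4 -> a3 -> a2 -> a1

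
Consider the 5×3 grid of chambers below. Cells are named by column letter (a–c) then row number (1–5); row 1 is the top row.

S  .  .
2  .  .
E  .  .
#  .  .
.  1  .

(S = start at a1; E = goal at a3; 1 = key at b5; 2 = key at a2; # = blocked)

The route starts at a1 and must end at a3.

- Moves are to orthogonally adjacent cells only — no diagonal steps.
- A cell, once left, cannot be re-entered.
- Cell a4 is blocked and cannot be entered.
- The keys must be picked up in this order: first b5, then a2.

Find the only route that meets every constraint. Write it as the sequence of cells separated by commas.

The waypoints must appear in the order b5, a2, with no cell reused.
Route from a1: 2× right (reaching c1), 4× down (reaching c5), left to b5, 3× up (reaching b2), left to a2, down to a3 — 12 moves in all.
Check: order respected (1 at step 7, 2 at step 11).

a1, b1, c1, c2, c3, c4, c5, b5, b4, b3, b2, a2, a3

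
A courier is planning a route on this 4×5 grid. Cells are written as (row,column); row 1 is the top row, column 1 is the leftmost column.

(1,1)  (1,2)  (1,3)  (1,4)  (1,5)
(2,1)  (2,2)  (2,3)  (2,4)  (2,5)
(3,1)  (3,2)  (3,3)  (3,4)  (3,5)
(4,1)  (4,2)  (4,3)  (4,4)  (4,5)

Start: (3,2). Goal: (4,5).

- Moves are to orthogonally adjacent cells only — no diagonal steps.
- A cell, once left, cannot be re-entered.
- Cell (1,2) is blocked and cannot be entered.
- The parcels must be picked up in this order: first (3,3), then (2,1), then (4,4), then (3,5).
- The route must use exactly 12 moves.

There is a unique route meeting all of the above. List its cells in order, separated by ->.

The waypoints must appear in the order (3,3), (2,1), (4,4), (3,5), with no cell reused.
Route from (3,2): right to (3,3), up to (2,3), 2× left (reaching (2,1)), 2× down (reaching (4,1)), 3× right (reaching (4,4)), up to (3,4), right to (3,5), down to (4,5) — 12 moves in all.
Check: order respected ((3,3) at step 1, (2,1) at step 4, (4,4) at step 9, (3,5) at step 11); 12 moves as required.

(3,2) -> (3,3) -> (2,3) -> (2,2) -> (2,1) -> (3,1) -> (4,1) -> (4,2) -> (4,3) -> (4,4) -> (3,4) -> (3,5) -> (4,5)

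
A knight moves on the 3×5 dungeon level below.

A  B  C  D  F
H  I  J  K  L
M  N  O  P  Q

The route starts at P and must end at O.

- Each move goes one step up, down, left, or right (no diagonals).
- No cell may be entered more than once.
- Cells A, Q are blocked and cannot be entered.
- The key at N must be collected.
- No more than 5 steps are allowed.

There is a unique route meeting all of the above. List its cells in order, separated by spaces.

The budget equals the shortest possible length, so every move has to be on a shortest route through the required cells.
Route from P: up to K, 2× left (reaching I), down to N, right to O — 5 moves in all.
Check: all required cells visited; 5 ≤ 5 moves.

P K J I N O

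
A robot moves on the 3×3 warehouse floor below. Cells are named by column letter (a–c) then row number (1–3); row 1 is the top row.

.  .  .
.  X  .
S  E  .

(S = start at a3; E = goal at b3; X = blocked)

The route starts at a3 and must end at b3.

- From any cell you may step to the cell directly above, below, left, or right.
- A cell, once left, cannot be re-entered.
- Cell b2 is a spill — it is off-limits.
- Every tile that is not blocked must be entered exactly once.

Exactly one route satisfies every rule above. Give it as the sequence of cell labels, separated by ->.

a3 -> a2 -> a1 -> b1 -> c1 -> c2 -> c3 -> b3

Need to visit all 8 open cells exactly once, starting at a3 and ending at b3.
Cell c3 has only two open neighbours (c2 and b3), so the path must pass straight through it: one of those is the cell it's entered from and the other is where it exits.
Route from a3: up 2 to a1, right 2 to c1, down 2 to c3, left 1 to b3 — 7 moves in all.
Check: all 8 open cells covered.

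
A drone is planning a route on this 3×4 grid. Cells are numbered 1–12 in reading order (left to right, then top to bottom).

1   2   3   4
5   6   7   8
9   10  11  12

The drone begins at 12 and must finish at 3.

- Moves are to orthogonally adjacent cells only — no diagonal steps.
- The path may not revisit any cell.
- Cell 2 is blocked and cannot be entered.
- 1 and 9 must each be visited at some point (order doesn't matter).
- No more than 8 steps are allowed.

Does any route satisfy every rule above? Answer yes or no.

no

1 must be visited but has only one open neighbour (5), and it is neither the start nor the goal — the route would have to enter and leave through 5, re-entering it.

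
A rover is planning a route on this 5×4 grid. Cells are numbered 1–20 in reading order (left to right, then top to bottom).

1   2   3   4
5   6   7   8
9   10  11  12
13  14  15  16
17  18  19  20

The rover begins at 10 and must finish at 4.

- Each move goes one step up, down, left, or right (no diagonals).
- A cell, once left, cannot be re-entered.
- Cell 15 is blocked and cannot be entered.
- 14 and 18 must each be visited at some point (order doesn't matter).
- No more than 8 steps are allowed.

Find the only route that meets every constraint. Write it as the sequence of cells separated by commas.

The budget equals the shortest possible length, so every move has to be on a shortest route through the required cells.
Route from 10: 2× down (reaching 18), 2× right (reaching 20), 4× up (reaching 4) — 8 moves in all.
Check: all required cells visited; 8 ≤ 8 moves.

10, 14, 18, 19, 20, 16, 12, 8, 4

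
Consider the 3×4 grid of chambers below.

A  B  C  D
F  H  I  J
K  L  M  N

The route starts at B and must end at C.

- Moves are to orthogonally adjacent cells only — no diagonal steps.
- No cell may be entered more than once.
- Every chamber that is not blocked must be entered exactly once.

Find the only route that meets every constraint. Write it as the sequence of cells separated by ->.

Need to visit all 12 open cells exactly once, starting at B and ending at C.
Cell N has only two open neighbours (J and M), so the path must pass straight through it: one of those is the cell it's entered from and the other is where it exits.
Route from B: left 1 to A, down 2 to K, right 1 to L, up 1 to H, right 1 to I, down 1 to M, right 1 to N, up 2 to D, left 1 to C — 11 moves in all.
Check: all 12 open cells covered.

B -> A -> F -> K -> L -> H -> I -> M -> N -> J -> D -> C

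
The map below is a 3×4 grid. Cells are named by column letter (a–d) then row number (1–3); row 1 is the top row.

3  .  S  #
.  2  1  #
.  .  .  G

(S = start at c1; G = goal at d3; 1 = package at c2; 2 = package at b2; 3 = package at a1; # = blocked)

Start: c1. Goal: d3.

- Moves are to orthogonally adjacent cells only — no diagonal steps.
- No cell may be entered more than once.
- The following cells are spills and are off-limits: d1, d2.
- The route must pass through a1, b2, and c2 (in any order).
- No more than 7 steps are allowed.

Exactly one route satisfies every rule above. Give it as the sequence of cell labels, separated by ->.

c1 -> b1 -> a1 -> a2 -> b2 -> c2 -> c3 -> d3

The 7-move cap with required stops at a1, b2, c2 leaves no slack for detours.
Route from c1: 2× left (reaching a1), down to a2, 2× right (reaching c2), down to c3, right to d3 — 7 moves in all.
Check: all required cells visited; 7 ≤ 7 moves.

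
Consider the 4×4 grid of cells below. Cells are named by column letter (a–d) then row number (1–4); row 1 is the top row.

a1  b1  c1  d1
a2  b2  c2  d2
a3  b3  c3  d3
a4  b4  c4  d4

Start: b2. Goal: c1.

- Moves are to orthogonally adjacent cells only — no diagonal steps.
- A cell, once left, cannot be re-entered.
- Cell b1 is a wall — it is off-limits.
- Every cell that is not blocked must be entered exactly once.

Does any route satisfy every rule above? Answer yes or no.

no

Cell a1 has only one open neighbour but is neither the start nor the goal, so a Hamiltonian route would have to both enter and leave it through the same neighbour — impossible without revisiting.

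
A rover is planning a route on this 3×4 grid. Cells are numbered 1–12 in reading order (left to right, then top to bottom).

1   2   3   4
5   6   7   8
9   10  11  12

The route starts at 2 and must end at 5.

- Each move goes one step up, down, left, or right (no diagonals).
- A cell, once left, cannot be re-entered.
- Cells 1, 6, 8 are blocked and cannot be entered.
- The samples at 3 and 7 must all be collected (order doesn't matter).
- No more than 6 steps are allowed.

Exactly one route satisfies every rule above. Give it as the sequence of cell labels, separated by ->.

2 -> 3 -> 7 -> 11 -> 10 -> 9 -> 5

Any route must reach 3 and 7 and still end at 5 within 6 moves, so the order of the required stops is forced.
Route from 2: right to 3, 2× down (reaching 11), 2× left (reaching 9), up to 5 — 6 moves in all.
Check: all required cells visited; 6 ≤ 6 moves.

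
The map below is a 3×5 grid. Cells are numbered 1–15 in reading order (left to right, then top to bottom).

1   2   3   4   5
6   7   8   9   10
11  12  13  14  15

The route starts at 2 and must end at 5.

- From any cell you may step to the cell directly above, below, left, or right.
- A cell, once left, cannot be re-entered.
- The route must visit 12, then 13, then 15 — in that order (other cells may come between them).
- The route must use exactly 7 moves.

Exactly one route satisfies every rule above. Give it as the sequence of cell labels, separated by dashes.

2 - 7 - 12 - 13 - 14 - 15 - 10 - 5

The waypoints must appear in the order 12, 13, 15, with no cell reused.
Route from 2: 2× down (reaching 12), 3× right (reaching 15), 2× up (reaching 5) — 7 moves in all.
Check: order respected (12 at step 2, 13 at step 3, 15 at step 5); 7 moves as required.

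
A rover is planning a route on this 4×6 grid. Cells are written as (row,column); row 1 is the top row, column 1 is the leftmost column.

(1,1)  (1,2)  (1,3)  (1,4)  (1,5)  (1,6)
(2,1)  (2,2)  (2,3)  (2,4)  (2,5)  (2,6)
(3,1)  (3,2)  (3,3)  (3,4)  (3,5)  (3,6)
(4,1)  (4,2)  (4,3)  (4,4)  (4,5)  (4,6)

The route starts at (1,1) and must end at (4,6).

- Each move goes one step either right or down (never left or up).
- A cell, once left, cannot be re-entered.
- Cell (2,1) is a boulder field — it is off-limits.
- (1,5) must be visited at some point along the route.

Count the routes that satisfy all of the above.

4

A right/down-only route from (1,1) to (4,6) makes exactly 3 down-moves and 5 right-moves in some order.
With no other constraints that would be C(8,3) = 56 routes.
Split at (1,5) and multiply the segment counts (each segment already excludes blocked cells): (1,1)→(1,5): 1; (1,5)→(4,6): 4; product = 4.
That gives 4 routes.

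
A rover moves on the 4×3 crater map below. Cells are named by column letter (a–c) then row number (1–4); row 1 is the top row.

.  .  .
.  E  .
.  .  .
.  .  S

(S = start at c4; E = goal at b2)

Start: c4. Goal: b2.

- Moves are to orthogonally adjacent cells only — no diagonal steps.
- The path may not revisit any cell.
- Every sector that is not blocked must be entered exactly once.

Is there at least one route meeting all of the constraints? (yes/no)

yes

One route that works: c4 → c3 → c2 → c1 → b1 → a1 → a2 → a3 → a4 → b4 → b3 → b2.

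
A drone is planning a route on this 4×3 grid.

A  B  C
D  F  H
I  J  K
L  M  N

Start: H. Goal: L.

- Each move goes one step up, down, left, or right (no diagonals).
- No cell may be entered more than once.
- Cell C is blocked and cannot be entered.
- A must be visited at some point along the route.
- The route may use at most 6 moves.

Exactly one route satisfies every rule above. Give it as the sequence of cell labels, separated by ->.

H -> F -> B -> A -> D -> I -> L

The 6-move cap with required stops at A leaves no slack for detours.
Route from H: left to F, up to B, left to A, 3× down (reaching L) — 6 moves in all.
Check: all required cells visited; 6 ≤ 6 moves.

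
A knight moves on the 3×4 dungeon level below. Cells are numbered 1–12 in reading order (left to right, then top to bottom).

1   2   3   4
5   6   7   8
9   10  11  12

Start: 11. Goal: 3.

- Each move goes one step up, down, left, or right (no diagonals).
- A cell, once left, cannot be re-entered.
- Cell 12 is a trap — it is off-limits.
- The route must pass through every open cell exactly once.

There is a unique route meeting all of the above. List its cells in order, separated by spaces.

11 10 9 5 1 2 6 7 8 4 3

Need to visit all 11 open cells exactly once, starting at 11 and ending at 3.
Cell 1 has only two open neighbours (5 and 2), so the path must pass straight through it: one of those is the cell it's entered from and the other is where it exits.
Route from 11: left 2 to 9, up 2 to 1, right 1 to 2, down 1 to 6, right 2 to 8, up 1 to 4, left 1 to 3 — 10 moves in all.
Check: all 11 open cells covered.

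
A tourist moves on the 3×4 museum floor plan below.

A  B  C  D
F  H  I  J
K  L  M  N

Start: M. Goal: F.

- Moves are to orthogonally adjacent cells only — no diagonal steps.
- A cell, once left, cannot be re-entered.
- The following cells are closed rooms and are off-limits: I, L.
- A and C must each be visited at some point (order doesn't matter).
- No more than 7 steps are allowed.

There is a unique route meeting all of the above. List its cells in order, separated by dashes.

The 7-move cap with required stops at A, C leaves no slack for detours.
Route from M: right to N, 2× up (reaching D), 3× left (reaching A), down to F — 7 moves in all.
Check: all required cells visited; 7 ≤ 7 moves.

M - N - J - D - C - B - A - F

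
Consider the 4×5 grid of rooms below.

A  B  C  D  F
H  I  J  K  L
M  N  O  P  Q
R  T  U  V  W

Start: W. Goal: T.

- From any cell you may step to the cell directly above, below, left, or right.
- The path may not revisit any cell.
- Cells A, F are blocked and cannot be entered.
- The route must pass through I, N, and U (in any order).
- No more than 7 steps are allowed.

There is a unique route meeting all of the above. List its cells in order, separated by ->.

W -> V -> U -> O -> J -> I -> N -> T

Any route must reach I, N, and U and still end at T within 7 moves, so the order of the required stops is forced.
Route from W: left 2 to U, up 2 to J, left 1 to I, down 2 to T — 7 moves in all.
Check: all required cells visited; 7 ≤ 7 moves.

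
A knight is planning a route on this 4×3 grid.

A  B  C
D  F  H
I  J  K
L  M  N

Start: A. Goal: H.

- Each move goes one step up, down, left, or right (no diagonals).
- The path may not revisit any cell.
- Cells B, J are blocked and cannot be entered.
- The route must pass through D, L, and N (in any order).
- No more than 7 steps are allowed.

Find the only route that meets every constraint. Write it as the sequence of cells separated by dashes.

The 7-move cap with required stops at D, L, N leaves no slack for detours.
Route from A: 3× down (reaching L), 2× right (reaching N), 2× up (reaching H) — 7 moves in all.
Check: all required cells visited; 7 ≤ 7 moves.

A - D - I - L - M - N - K - H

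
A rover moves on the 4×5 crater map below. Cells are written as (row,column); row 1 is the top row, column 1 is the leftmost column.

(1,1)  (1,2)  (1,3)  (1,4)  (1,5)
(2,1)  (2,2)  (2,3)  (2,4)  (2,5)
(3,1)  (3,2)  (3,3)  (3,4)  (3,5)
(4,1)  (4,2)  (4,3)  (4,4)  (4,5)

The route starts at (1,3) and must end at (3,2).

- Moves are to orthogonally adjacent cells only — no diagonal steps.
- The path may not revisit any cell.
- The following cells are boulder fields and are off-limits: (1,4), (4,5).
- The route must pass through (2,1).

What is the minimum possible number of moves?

Any route passes through (2,1) somewhere between (1,3) and (3,2). Summing Manhattan distances along the two legs ((1,3) → (2,1) → (3,2)) gives a lower bound of 3 + 2 = 5 moves.
A route of 5 moves achieves this: (1,3) → (2,3) → (2,2) → (2,1) → (3,1) → (3,2).
Since 5 matches the lower bound, it is optimal.

5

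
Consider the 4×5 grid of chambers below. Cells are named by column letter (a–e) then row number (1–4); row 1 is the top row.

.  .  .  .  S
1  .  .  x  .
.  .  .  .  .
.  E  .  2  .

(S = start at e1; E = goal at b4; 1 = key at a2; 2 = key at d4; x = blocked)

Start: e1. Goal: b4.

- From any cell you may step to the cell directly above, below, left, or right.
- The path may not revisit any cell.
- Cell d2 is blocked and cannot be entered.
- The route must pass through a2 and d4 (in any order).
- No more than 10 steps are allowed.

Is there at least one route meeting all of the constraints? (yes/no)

Even ignoring the no-revisit rule, getting from e1 to b4, taking the cheapest ordering e1 → a2 → d4 → b4 needs at least 5 + 5 + 2 = 12 moves (Manhattan distance per leg), which exceeds the 10-move limit.

no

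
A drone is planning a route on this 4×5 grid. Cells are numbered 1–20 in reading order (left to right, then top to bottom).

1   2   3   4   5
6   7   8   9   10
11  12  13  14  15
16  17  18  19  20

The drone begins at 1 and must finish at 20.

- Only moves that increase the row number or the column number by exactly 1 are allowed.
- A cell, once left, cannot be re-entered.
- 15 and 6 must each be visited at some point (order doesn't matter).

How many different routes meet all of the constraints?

A right/down-only route from 1 to 20 makes exactly 3 down-moves and 4 right-moves in some order.
With no other constraints that would be C(7,3) = 35 routes.
A monotone route can only reach the required cells in the order 6, 15, so split there and multiply the segment counts: 1→6: 1; 6→15: 5; 15→20: 1; product = 5.
That gives 5 routes.

5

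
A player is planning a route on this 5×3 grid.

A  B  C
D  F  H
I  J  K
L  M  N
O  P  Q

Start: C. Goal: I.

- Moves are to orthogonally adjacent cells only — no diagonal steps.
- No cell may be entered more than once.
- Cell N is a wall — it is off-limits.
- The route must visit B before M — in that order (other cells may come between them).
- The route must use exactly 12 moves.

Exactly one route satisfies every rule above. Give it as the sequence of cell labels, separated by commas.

The waypoints must appear in the order B, M, with no cell reused.
Route from C: 2× left (reaching A), down to D, 2× right (reaching H), down to K, left to J, 2× down (reaching P), left to O, 2× up (reaching I) — 12 moves in all.
Check: order respected (B at step 1, M at step 8); 12 moves as required.

C, B, A, D, F, H, K, J, M, P, O, L, I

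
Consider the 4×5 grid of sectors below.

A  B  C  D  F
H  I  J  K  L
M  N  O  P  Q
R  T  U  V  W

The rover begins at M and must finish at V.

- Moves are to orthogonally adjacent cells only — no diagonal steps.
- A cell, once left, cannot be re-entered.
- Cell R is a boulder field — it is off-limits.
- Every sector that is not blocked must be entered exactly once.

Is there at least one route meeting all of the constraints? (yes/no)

One route that works: M → H → A → B → I → N → T → U → O → J → C → D → F → L → K → P → Q → W → V.

yes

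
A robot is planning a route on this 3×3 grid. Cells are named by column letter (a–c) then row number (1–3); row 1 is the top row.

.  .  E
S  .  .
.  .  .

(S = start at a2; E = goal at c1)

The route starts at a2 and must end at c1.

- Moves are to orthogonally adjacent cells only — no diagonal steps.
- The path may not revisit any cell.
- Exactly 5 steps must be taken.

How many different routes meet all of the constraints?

5

Need simple routes of exactly 5 moves from a2 to c1 (Manhattan distance 3, so 1 moves are spent on a detour and 1 undoing it).
Enumerating: a2 a1 b1 b2 c2 c1 | a2 a3 b3 b2 b1 c1 | a2 a3 b3 b2 c2 c1 | a2 a3 b3 c3 c2 c1 | a2 b2 b3 c3 c2 c1.
That gives 5 routes.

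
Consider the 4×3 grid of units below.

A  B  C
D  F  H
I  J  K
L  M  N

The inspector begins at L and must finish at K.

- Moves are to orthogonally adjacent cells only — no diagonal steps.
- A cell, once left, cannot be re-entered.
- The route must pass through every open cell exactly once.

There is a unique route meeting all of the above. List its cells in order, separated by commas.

Need to visit all 12 open cells exactly once, starting at L and ending at K.
Cell A has only two open neighbours (D and B), so the path must pass straight through it: one of those is the cell it's entered from and the other is where it exits.
Route from L: up 3 to A, right 2 to C, down 1 to H, left 1 to F, down 2 to M, right 1 to N, up 1 to K — 11 moves in all.
Check: all 12 open cells covered.

L, I, D, A, B, C, H, F, J, M, N, K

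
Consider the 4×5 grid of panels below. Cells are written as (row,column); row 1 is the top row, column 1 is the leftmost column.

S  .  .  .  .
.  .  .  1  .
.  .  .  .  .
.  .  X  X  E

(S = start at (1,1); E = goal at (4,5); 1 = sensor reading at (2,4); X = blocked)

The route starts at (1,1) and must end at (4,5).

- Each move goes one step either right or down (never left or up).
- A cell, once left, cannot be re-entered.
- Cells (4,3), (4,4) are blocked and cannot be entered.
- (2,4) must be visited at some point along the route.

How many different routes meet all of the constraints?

8

A right/down-only route from (1,1) to (4,5) makes exactly 3 down-moves and 4 right-moves in some order.
With no other constraints that would be C(7,3) = 35 routes.
Split at (2,4) and multiply the segment counts (each segment already excludes blocked cells): (1,1)→(2,4): 4; (2,4)→(4,5): 2; product = 8.
That gives 8 routes.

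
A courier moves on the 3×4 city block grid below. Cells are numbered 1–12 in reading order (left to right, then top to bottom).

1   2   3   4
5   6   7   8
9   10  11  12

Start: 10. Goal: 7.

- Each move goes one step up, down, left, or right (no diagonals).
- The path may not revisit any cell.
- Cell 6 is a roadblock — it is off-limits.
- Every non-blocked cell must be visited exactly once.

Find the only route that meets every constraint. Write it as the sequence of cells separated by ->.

10 -> 9 -> 5 -> 1 -> 2 -> 3 -> 4 -> 8 -> 12 -> 11 -> 7

Need to visit all 11 open cells exactly once, starting at 10 and ending at 7.
Cell 12 has only two open neighbours (8 and 11), so the path must pass straight through it: one of those is the cell it's entered from and the other is where it exits.
Route from 10: left to 9, 2× up (reaching 1), 3× right (reaching 4), 2× down (reaching 12), left to 11, up to 7 — 10 moves in all.
Check: all 11 open cells covered.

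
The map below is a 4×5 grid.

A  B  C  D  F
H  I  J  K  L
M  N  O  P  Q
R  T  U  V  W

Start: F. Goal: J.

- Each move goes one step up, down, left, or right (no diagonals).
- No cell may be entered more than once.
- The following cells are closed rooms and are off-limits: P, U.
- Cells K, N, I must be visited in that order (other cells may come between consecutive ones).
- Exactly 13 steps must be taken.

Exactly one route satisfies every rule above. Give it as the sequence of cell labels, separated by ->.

F -> L -> K -> D -> C -> B -> A -> H -> M -> R -> T -> N -> I -> J

The waypoints must appear in the order K, N, I, with no cell reused.
Route from F: down 1 to L, left 1 to K, up 1 to D, left 3 to A, down 3 to R, right 1 to T, up 2 to I, right 1 to J — 13 moves in all.
Check: order respected (K at step 2, N at step 11, I at step 12); 13 moves as required.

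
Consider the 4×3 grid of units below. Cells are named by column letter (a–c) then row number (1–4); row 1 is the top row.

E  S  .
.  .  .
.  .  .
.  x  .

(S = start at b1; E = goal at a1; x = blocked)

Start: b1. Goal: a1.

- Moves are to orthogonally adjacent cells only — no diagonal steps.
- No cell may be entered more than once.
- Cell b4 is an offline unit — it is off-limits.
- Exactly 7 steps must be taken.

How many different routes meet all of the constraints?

4

Need simple routes of exactly 7 moves from b1 to a1 (Manhattan distance 1, so 3 moves are spent on a detour and 3 undoing it).
Enumerating: b1 b2 c2 c3 b3 a3 a2 a1 | b1 c1 c2 c3 b3 b2 a2 a1 | b1 c1 c2 c3 b3 a3 a2 a1 | b1 c1 c2 b2 b3 a3 a2 a1.
That gives 4 routes.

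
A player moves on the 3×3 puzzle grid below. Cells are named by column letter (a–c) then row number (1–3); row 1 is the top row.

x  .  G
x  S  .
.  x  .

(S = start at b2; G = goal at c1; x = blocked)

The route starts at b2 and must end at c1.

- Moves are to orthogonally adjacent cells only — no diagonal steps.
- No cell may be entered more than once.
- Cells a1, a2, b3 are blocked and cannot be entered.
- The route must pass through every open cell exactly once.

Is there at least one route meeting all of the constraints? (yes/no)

Cell c3 has only one open neighbour but is neither the start nor the goal, so a Hamiltonian route would have to both enter and leave it through the same neighbour — impossible without revisiting.

no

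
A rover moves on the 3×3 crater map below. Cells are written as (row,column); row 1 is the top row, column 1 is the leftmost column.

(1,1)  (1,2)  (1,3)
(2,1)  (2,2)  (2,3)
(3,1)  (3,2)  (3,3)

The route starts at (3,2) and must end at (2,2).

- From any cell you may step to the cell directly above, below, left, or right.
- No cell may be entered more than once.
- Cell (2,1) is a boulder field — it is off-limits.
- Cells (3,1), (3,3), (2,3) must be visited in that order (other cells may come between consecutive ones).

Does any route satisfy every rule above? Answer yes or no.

no

(3,1) must be visited but has only one open neighbour ((3,2)), and it is neither the start nor the goal — the route would have to enter and leave through (3,2), re-entering it.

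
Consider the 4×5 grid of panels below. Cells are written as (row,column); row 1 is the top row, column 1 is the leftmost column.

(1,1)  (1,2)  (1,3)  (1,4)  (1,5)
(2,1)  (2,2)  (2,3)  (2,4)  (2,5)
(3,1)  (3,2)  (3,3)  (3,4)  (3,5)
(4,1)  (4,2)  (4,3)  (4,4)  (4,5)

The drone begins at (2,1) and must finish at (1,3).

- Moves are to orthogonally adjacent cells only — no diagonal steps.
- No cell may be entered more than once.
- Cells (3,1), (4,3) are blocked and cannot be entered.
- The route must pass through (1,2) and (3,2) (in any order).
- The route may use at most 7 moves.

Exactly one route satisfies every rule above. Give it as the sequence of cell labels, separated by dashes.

(2,1) - (1,1) - (1,2) - (2,2) - (3,2) - (3,3) - (2,3) - (1,3)

The 7-move cap with required stops at (1,2), (3,2) leaves no slack for detours.
Route from (2,1): up to (1,1), right to (1,2), 2× down (reaching (3,2)), right to (3,3), 2× up (reaching (1,3)) — 7 moves in all.
Check: all required cells visited; 7 ≤ 7 moves.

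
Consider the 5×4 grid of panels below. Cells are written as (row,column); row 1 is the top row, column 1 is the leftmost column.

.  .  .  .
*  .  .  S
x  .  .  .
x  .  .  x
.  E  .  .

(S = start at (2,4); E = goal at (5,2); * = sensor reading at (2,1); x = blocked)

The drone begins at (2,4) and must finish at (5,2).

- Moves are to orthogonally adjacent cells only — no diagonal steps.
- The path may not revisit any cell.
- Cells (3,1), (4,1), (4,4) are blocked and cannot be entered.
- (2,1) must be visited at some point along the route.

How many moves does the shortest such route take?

9

Any route passes through (2,1) somewhere between (2,4) and (5,2). Summing Manhattan distances along the two legs ((2,4) → (2,1) → (5,2)) gives a lower bound of 3 + 4 = 7 moves.
The shortest route satisfying every rule uses 9 moves: (2,4) → (1,4) → (1,3) → (1,2) → (1,1) → (2,1) → (2,2) → (3,2) → (4,2) → (5,2).
The no-revisit rule (legs can't share cells) pushes the minimum above the 7-move bound; an exhaustive check rules out every length from 7 to 8, leaving 9 as the minimum.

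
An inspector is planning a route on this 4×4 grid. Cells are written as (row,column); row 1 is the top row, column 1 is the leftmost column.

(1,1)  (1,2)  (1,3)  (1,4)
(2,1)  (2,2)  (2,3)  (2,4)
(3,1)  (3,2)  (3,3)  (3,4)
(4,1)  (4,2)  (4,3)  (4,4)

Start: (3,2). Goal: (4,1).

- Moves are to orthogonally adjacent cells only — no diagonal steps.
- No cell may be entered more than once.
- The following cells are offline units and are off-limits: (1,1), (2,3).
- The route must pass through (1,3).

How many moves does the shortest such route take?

10

Any route passes through (1,3) somewhere between (3,2) and (4,1). Summing Manhattan distances along the two legs ((3,2) → (1,3) → (4,1)) gives a lower bound of 3 + 5 = 8 moves.
The shortest route satisfying every rule uses 10 moves: (3,2) → (2,2) → (1,2) → (1,3) → (1,4) → (2,4) → (3,4) → (4,4) → (4,3) → (4,2) → (4,1).
The bound of 8 isn't tight here; checking systematically, no route of length 8 through 9 satisfies every constraint, so 10 is the minimum.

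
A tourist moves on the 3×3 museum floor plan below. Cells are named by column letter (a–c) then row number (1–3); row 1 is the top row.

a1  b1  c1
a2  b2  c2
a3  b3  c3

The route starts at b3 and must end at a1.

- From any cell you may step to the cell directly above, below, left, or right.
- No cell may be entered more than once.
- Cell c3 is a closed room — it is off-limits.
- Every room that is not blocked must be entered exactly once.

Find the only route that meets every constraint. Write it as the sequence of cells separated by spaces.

b3 a3 a2 b2 c2 c1 b1 a1

Need to visit all 8 open cells exactly once, starting at b3 and ending at a1.
Cell c1 has only two open neighbours (c2 and b1), so the path must pass straight through it: one of those is the cell it's entered from and the other is where it exits.
Route from b3: left to a3, up to a2, 2× right (reaching c2), up to c1, 2× left (reaching a1) — 7 moves in all.
Check: all 8 open cells covered.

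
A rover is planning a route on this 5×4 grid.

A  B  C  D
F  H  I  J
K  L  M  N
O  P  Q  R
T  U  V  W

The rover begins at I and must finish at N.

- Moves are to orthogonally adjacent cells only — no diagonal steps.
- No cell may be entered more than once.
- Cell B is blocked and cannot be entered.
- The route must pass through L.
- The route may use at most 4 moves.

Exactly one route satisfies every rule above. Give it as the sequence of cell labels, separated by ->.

I -> H -> L -> M -> N

Any route must reach L and still end at N within 4 moves, so the order of the required stops is forced.
Route from I: left 1 to H, down 1 to L, right 2 to N — 4 moves in all.
Check: all required cells visited; 4 ≤ 4 moves.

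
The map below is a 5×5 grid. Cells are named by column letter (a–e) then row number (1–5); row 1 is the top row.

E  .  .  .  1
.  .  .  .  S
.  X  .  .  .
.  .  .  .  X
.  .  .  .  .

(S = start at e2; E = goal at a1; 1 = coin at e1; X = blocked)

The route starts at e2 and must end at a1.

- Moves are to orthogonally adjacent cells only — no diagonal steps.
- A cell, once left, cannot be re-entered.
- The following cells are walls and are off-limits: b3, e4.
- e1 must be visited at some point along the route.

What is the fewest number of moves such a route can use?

Any route passes through e1 somewhere between e2 and a1. Summing Manhattan distances along the two legs (e2 → e1 → a1) gives a lower bound of 1 + 4 = 5 moves.
A route of 5 moves achieves this: e2 → e1 → d1 → c1 → b1 → a1.
Since 5 matches the lower bound, it is optimal.

5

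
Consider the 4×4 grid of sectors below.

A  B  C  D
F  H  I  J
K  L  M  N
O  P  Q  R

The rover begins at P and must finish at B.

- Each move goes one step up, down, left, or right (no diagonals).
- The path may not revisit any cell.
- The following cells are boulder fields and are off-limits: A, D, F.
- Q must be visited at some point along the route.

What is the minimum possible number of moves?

5

Any route passes through Q somewhere between P and B. Summing Manhattan distances along the two legs (P → Q → B) gives a lower bound of 1 + 4 = 5 moves.
A route of 5 moves achieves this: P → Q → M → I → C → B.
Since 5 matches the lower bound, it is optimal.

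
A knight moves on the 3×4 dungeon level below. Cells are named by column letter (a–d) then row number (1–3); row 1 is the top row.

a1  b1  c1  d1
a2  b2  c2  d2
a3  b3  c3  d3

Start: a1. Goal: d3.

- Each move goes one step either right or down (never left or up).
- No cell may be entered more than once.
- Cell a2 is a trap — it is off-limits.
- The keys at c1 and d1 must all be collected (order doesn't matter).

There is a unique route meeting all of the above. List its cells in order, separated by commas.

Moves only go right or down, so the column and row indices never decrease.
Route from a1: 3× right (reaching d1), 2× down (reaching d3) — 5 moves in all.
Check: all required cells visited.

a1, b1, c1, d1, d2, d3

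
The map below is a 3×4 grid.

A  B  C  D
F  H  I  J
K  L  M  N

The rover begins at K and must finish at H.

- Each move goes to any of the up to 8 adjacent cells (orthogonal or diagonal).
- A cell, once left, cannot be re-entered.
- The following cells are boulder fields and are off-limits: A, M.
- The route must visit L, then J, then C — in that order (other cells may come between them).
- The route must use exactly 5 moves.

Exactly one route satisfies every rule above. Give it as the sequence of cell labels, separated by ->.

K -> L -> I -> J -> C -> H

The waypoints must appear in the order L, J, C, with no cell reused.
Route from K: right 1 to L, up-right 1 to I, right 1 to J, up-left 1 to C, down-left 1 to H — 5 moves in all.
Check: order respected (L at step 1, J at step 3, C at step 4); 5 moves as required.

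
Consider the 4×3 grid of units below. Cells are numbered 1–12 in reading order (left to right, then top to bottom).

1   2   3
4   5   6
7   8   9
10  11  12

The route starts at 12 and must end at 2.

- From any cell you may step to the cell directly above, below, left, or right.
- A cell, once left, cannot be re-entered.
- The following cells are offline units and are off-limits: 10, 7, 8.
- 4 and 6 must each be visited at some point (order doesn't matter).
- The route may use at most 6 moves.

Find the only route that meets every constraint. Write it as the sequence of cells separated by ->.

12 -> 9 -> 6 -> 5 -> 4 -> 1 -> 2

Any route must reach 4 and 6 and still end at 2 within 6 moves, so the order of the required stops is forced.
Route from 12: 2× up (reaching 6), 2× left (reaching 4), up to 1, right to 2 — 6 moves in all.
Check: all required cells visited; 6 ≤ 6 moves.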